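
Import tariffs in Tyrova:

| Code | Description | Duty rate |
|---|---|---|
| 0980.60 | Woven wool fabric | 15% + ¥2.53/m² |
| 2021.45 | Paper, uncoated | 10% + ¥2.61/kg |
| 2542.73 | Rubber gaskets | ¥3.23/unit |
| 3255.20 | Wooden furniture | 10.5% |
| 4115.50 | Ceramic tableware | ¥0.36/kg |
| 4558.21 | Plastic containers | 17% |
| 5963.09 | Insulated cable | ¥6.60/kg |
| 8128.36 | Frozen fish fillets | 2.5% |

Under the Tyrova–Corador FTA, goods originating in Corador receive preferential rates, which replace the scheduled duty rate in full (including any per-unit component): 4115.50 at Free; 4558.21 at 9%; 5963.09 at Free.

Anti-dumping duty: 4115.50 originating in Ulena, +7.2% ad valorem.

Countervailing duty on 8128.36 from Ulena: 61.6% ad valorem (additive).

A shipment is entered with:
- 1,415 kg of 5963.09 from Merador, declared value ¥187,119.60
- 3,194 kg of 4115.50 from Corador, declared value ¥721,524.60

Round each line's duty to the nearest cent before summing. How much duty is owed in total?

¥9,339.00

Line 1 (5963.09, Merador, 1,415 kg, ¥187,119.60):
Base rate for 5963.09 is ¥6.60/kg.
5963.09 has an FTA preferential rate, but origin Merador is not Corador; base rate stands.
Duty = 1,415 × ¥6.60 = ¥9,339.00.
Line 2 (4115.50, Corador, 3,194 kg, ¥721,524.60):
Base rate for 4115.50 is ¥0.36/kg.
Origin Corador qualifies under the Tyrova–Corador agreement and 4115.50 is covered: preferential rate Free applies instead.
The additional-duty order on 4115.50 targets Ulena, not Corador; it does not apply.
Duty = ¥721,524.60 × 0% = ¥0.00.
Total = ¥9,339.00 + ¥0.00 = ¥9,339.00.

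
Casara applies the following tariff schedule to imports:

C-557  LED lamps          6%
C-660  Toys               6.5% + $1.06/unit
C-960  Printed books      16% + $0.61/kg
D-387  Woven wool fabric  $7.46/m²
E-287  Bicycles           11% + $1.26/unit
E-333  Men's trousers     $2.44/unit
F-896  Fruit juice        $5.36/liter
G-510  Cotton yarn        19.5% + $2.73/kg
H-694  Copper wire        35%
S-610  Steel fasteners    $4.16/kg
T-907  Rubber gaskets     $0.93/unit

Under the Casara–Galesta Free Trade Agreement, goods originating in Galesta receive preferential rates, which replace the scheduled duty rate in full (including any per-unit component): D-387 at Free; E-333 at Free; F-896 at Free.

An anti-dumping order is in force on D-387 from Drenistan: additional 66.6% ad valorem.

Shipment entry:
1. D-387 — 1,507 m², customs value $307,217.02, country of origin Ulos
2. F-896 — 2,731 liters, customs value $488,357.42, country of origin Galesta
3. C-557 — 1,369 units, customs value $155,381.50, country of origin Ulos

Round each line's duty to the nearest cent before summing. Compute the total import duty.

Line 1 (D-387, Ulos, 1,507 m², $307,217.02):
Base rate for D-387 is $7.46/m².
D-387 has an FTA preferential rate, but origin Ulos is not Galesta; base rate stands.
The additional-duty order on D-387 targets Drenistan, not Ulos; it does not apply.
Duty = 1,507 × $7.46 = $11,242.22.
Line 2 (F-896, Galesta, 2,731 liters, $488,357.42):
Base rate for F-896 is $5.36/liter.
Origin Galesta qualifies under the Casara–Galesta agreement and F-896 is covered: preferential rate Free applies instead.
Duty = $488,357.42 × 0% = $0.00.
Line 3 (C-557, Ulos, 1,369 units, $155,381.50):
Base rate for C-557 is 6%.
Duty = $155,381.50 × 6% = $9,322.89.
Total = $11,242.22 + $0.00 + $9,322.89 = $20,565.11.

$20,565.11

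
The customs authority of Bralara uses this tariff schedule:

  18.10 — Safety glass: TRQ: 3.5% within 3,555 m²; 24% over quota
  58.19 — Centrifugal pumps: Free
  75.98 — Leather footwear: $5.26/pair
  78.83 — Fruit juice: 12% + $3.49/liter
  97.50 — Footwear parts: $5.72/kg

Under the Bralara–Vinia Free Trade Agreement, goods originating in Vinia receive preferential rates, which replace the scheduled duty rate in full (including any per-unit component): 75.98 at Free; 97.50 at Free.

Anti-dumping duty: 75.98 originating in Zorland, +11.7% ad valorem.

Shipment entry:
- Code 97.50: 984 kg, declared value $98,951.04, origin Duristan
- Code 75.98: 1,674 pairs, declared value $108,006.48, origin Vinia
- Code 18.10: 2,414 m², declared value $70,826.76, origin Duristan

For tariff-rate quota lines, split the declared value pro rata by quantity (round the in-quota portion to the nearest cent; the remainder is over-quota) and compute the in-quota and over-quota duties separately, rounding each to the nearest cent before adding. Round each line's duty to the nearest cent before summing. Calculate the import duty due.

Line 1 (97.50, Duristan, 984 kg, $98,951.04):
Base rate for 97.50 is $5.72/kg.
97.50 has an FTA preferential rate, but origin Duristan is not Vinia; base rate stands.
Duty = 984 × $5.72 = $5,628.48.
Line 2 (75.98, Vinia, 1,674 pairs, $108,006.48):
Base rate for 75.98 is $5.26/pair.
Origin Vinia qualifies under the Bralara–Vinia agreement and 75.98 is covered: preferential rate Free applies instead.
The additional-duty order on 75.98 targets Zorland, not Vinia; it does not apply.
Duty = $108,006.48 × 0% = $0.00.
Line 3 (18.10, Duristan, 2,414 m², $70,826.76):
Code 18.10 is under a tariff-rate quota (threshold 3,555 m²). Quantity 2,414 m² is within the quota, so the in-quota rate 3.5% applies to the full value.
Duty = $70,826.76 × 3.5% = $2,478.94.
Total = $5,628.48 + $0.00 + $2,478.94 = $8,107.42.

$8,107.42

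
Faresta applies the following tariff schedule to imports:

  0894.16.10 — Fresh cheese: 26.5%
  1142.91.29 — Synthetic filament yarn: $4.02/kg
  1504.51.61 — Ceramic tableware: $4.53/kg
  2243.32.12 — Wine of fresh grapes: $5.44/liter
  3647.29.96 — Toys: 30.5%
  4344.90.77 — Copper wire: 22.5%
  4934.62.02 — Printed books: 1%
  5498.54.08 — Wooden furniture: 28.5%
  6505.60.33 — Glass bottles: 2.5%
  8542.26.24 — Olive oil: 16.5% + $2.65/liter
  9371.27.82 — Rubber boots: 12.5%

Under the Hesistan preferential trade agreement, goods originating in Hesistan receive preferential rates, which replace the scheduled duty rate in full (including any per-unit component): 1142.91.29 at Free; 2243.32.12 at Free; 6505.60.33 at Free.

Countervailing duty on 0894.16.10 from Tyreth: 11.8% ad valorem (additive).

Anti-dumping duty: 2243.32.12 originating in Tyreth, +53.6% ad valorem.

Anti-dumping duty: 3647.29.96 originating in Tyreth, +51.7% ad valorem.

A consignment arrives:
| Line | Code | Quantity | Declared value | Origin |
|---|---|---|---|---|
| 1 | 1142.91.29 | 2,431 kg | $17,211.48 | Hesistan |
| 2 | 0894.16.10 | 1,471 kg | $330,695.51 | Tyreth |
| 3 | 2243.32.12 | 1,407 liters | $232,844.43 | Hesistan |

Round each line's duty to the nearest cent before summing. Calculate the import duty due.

Line 1 (1142.91.29, Hesistan, 2,431 kg, $17,211.48):
Base rate for 1142.91.29 is $4.02/kg.
Origin Hesistan qualifies under the Faresta–Hesistan agreement and 1142.91.29 is covered: preferential rate Free applies instead.
Duty = $17,211.48 × 0% = $0.00.
Line 2 (0894.16.10, Tyreth, 1,471 kg, $330,695.51):
Base rate for 0894.16.10 is 26.5%.
Additional duty on 0894.16.10 from Tyreth: +11.8%. Applied ad valorem rate: 26.5% + 11.8% = 38.3%.
Duty = $330,695.51 × 38.3% = $126,656.38.
Line 3 (2243.32.12, Hesistan, 1,407 liters, $232,844.43):
Base rate for 2243.32.12 is $5.44/liter.
Origin Hesistan qualifies under the Faresta–Hesistan agreement and 2243.32.12 is covered: preferential rate Free applies instead.
The additional-duty order on 2243.32.12 targets Tyreth, not Hesistan; it does not apply.
Duty = $232,844.43 × 0% = $0.00.
Total = $0.00 + $126,656.38 + $0.00 = $126,656.38.

$126,656.38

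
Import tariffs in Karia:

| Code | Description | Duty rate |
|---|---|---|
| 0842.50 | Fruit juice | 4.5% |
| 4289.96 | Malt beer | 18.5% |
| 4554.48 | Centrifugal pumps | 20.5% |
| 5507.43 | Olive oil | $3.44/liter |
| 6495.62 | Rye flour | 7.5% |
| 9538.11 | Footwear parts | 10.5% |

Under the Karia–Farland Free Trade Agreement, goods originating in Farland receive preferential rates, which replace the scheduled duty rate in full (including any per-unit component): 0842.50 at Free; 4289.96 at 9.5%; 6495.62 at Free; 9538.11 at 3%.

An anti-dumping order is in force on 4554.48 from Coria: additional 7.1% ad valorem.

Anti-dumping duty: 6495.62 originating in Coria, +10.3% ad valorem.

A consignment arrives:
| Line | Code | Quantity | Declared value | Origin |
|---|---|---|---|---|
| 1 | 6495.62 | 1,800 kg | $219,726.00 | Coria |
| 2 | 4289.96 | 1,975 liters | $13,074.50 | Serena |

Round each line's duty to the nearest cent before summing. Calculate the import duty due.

$41,530.01

Line 1 (6495.62, Coria, 1,800 kg, $219,726.00):
Base rate for 6495.62 is 7.5%.
6495.62 has an FTA preferential rate, but origin Coria is not Farland; base rate stands.
Additional duty on 6495.62 from Coria: +10.3%. Applied ad valorem rate: 7.5% + 10.3% = 17.8%.
Duty = $219,726.00 × 17.8% = $39,111.23.
Line 2 (4289.96, Serena, 1,975 liters, $13,074.50):
Base rate for 4289.96 is 18.5%.
4289.96 has an FTA preferential rate, but origin Serena is not Farland; base rate stands.
Duty = $13,074.50 × 18.5% = $2,418.78.
Total = $39,111.23 + $2,418.78 = $41,530.01.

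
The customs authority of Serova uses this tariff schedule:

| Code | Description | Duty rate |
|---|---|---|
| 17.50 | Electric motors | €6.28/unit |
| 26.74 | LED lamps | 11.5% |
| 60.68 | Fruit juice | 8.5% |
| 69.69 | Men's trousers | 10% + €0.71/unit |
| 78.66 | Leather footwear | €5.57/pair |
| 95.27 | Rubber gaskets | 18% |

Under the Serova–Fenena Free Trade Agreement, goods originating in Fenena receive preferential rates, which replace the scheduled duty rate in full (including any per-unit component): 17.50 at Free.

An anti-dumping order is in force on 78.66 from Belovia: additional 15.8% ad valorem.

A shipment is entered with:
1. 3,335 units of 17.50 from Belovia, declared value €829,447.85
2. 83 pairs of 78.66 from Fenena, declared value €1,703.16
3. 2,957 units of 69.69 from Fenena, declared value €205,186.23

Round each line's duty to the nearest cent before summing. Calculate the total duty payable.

Line 1 (17.50, Belovia, 3,335 units, €829,447.85):
Base rate for 17.50 is €6.28/unit.
17.50 has an FTA preferential rate, but origin Belovia is not Fenena; base rate stands.
Duty = 3,335 × €6.28 = €20,943.80.
Line 2 (78.66, Fenena, 83 pairs, €1,703.16):
Base rate for 78.66 is €5.57/pair.
Origin Fenena is the FTA partner but 78.66 is not on the preference list; base rate stands.
The additional-duty order on 78.66 targets Belovia, not Fenena; it does not apply.
Duty = 83 × €5.57 = €462.31.
Line 3 (69.69, Fenena, 2,957 units, €205,186.23):
Base rate for 69.69 is 10% + €0.71/unit.
Origin Fenena is the FTA partner but 69.69 is not on the preference list; base rate stands.
Duty = €205,186.23 × 10% + 2,957 × €0.71 = €22,618.09.
Total = €20,943.80 + €462.31 + €22,618.09 = €44,024.20.

€44,024.20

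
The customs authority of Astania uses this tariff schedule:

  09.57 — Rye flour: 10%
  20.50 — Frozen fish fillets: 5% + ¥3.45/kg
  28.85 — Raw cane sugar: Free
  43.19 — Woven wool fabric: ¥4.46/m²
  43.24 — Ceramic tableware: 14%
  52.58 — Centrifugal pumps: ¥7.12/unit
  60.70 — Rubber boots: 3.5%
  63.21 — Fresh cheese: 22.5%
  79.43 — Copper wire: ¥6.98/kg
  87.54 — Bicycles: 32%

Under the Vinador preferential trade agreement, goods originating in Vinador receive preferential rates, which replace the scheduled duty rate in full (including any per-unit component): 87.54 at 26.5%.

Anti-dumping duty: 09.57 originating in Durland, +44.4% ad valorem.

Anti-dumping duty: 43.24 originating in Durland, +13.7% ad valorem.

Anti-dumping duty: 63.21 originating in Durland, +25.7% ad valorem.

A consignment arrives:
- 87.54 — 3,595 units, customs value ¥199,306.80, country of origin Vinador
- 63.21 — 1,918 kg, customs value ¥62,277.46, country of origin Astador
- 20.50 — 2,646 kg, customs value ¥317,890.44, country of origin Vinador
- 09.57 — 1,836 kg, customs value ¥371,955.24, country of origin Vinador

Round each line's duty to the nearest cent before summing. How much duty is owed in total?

¥129,047.47

Line 1 (87.54, Vinador, 3,595 units, ¥199,306.80):
Base rate for 87.54 is 32%.
Origin Vinador qualifies under the Astania–Vinador agreement and 87.54 is covered: preferential rate 26.5% applies instead.
Duty = ¥199,306.80 × 26.5% = ¥52,816.30.
Line 2 (63.21, Astador, 1,918 kg, ¥62,277.46):
Base rate for 63.21 is 22.5%.
The additional-duty order on 63.21 targets Durland, not Astador; it does not apply.
Duty = ¥62,277.46 × 22.5% = ¥14,012.43.
Line 3 (20.50, Vinador, 2,646 kg, ¥317,890.44):
Base rate for 20.50 is 5% + ¥3.45/kg.
Origin Vinador is the FTA partner but 20.50 is not on the preference list; base rate stands.
Duty = ¥317,890.44 × 5% + 2,646 × ¥3.45 = ¥25,023.22.
Line 4 (09.57, Vinador, 1,836 kg, ¥371,955.24):
Base rate for 09.57 is 10%.
Origin Vinador is the FTA partner but 09.57 is not on the preference list; base rate stands.
The additional-duty order on 09.57 targets Durland, not Vinador; it does not apply.
Duty = ¥371,955.24 × 10% = ¥37,195.52.
Total = ¥52,816.30 + ¥14,012.43 + ¥25,023.22 + ¥37,195.52 = ¥129,047.47.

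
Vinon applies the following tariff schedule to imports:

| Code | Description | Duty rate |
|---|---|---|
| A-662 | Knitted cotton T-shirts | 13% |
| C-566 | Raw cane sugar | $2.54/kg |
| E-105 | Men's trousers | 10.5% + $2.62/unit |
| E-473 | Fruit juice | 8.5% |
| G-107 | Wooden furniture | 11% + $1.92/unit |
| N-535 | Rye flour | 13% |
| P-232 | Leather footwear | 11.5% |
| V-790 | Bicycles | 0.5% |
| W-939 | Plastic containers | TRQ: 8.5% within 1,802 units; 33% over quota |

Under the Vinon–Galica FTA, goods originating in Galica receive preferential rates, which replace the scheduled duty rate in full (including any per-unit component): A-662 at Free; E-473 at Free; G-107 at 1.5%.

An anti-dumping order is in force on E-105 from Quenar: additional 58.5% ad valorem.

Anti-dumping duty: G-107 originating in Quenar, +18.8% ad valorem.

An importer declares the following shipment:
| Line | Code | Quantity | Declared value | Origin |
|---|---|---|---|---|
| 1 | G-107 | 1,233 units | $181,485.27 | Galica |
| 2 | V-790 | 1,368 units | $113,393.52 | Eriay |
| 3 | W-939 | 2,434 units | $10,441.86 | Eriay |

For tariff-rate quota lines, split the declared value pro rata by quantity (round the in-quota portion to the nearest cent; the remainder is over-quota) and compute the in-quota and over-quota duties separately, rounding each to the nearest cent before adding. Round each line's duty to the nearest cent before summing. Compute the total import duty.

$4,841.07

Line 1 (G-107, Galica, 1,233 units, $181,485.27):
Base rate for G-107 is 11% + $1.92/unit.
Origin Galica qualifies under the Vinon–Galica agreement and G-107 is covered: preferential rate 1.5% applies instead.
The additional-duty order on G-107 targets Quenar, not Galica; it does not apply.
Duty = $181,485.27 × 1.5% = $2,722.28.
Line 2 (V-790, Eriay, 1,368 units, $113,393.52):
Base rate for V-790 is 0.5%.
Duty = $113,393.52 × 0.5% = $566.97.
Line 3 (W-939, Eriay, 2,434 units, $10,441.86):
Code W-939 is under a tariff-rate quota (threshold 1,802 units). In-quota: 1,802 units at 8.5%; over-quota: 632 units at 33%.
Pro-rata value split: in-quota = $10,441.86 × 1,802/2,434 = $7,730.58; over-quota = $10,441.86 − $7,730.58 = $2,711.28.
In-quota duty = $7,730.58 × 8.5% = $657.10. Over-quota duty = $2,711.28 × 33% = $894.72.
Line duty = $657.10 + $894.72 = $1,551.82.
Total = $2,722.28 + $566.97 + $1,551.82 = $4,841.07.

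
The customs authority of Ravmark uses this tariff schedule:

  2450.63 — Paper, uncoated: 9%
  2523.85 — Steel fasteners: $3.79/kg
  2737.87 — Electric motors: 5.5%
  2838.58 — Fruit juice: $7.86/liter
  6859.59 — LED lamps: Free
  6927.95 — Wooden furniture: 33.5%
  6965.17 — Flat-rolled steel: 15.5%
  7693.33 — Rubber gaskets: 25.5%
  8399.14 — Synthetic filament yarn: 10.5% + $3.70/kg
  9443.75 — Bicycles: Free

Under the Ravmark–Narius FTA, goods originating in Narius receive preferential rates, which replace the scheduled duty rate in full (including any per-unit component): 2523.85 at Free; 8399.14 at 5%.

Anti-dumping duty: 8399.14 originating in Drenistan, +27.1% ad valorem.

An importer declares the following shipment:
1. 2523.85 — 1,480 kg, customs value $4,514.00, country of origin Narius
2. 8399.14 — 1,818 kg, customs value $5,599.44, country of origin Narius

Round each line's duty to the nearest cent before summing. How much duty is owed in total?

$279.97

Line 1 (2523.85, Narius, 1,480 kg, $4,514.00):
Base rate for 2523.85 is $3.79/kg.
Origin Narius qualifies under the Ravmark–Narius agreement and 2523.85 is covered: preferential rate Free applies instead.
Duty = $4,514.00 × 0% = $0.00.
Line 2 (8399.14, Narius, 1,818 kg, $5,599.44):
Base rate for 8399.14 is 10.5% + $3.70/kg.
Origin Narius qualifies under the Ravmark–Narius agreement and 8399.14 is covered: preferential rate 5% applies instead.
The additional-duty order on 8399.14 targets Drenistan, not Narius; it does not apply.
Duty = $5,599.44 × 5% = $279.97.
Total = $0.00 + $279.97 = $279.97.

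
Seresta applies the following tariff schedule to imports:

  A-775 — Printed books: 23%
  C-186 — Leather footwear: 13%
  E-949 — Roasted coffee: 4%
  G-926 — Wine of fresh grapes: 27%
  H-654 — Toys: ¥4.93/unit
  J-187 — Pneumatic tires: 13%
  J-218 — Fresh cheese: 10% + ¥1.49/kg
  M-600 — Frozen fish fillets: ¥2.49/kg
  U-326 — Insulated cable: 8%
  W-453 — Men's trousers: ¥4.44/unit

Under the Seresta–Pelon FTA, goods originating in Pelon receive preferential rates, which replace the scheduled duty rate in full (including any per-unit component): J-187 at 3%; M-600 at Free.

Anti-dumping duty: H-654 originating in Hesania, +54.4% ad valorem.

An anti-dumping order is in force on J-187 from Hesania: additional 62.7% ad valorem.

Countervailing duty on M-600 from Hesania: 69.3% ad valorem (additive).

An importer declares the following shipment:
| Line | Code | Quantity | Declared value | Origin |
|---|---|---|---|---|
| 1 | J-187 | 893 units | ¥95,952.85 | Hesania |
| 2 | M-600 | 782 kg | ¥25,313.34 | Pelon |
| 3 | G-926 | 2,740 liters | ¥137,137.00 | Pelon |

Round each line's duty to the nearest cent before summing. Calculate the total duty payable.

¥109,663.30

Line 1 (J-187, Hesania, 893 units, ¥95,952.85):
Base rate for J-187 is 13%.
J-187 has an FTA preferential rate, but origin Hesania is not Pelon; base rate stands.
Additional duty on J-187 from Hesania: +62.7%. Applied ad valorem rate: 13% + 62.7% = 75.7%.
Duty = ¥95,952.85 × 75.7% = ¥72,636.31.
Line 2 (M-600, Pelon, 782 kg, ¥25,313.34):
Base rate for M-600 is ¥2.49/kg.
Origin Pelon qualifies under the Seresta–Pelon agreement and M-600 is covered: preferential rate Free applies instead.
The additional-duty order on M-600 targets Hesania, not Pelon; it does not apply.
Duty = ¥25,313.34 × 0% = ¥0.00.
Line 3 (G-926, Pelon, 2,740 liters, ¥137,137.00):
Base rate for G-926 is 27%.
Origin Pelon is the FTA partner but G-926 is not on the preference list; base rate stands.
Duty = ¥137,137.00 × 27% = ¥37,026.99.
Total = ¥72,636.31 + ¥0.00 + ¥37,026.99 = ¥109,663.30.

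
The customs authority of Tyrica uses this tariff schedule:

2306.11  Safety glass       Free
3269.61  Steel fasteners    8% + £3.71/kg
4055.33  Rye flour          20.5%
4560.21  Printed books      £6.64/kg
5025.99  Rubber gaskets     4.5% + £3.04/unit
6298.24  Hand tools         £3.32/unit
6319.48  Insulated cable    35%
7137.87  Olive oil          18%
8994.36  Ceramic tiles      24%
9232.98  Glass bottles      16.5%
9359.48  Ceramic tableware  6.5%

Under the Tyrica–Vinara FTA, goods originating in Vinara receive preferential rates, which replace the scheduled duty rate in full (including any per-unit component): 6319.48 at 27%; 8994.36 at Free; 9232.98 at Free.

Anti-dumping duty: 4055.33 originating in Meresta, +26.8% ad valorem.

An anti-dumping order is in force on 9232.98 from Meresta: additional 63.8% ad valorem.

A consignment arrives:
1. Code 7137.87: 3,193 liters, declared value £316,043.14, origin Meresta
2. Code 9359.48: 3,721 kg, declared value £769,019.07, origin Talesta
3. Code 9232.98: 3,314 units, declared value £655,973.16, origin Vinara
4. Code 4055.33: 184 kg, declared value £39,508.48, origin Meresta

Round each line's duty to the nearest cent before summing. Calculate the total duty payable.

£125,561.52

Line 1 (7137.87, Meresta, 3,193 liters, £316,043.14):
Base rate for 7137.87 is 18%.
Duty = £316,043.14 × 18% = £56,887.77.
Line 2 (9359.48, Talesta, 3,721 kg, £769,019.07):
Base rate for 9359.48 is 6.5%.
Duty = £769,019.07 × 6.5% = £49,986.24.
Line 3 (9232.98, Vinara, 3,314 units, £655,973.16):
Base rate for 9232.98 is 16.5%.
Origin Vinara qualifies under the Tyrica–Vinara agreement and 9232.98 is covered: preferential rate Free applies instead.
The additional-duty order on 9232.98 targets Meresta, not Vinara; it does not apply.
Duty = £655,973.16 × 0% = £0.00.
Line 4 (4055.33, Meresta, 184 kg, £39,508.48):
Base rate for 4055.33 is 20.5%.
Additional duty on 4055.33 from Meresta: +26.8%. Applied ad valorem rate: 20.5% + 26.8% = 47.3%.
Duty = £39,508.48 × 47.3% = £18,687.51.
Total = £56,887.77 + £49,986.24 + £0.00 + £18,687.51 = £125,561.52.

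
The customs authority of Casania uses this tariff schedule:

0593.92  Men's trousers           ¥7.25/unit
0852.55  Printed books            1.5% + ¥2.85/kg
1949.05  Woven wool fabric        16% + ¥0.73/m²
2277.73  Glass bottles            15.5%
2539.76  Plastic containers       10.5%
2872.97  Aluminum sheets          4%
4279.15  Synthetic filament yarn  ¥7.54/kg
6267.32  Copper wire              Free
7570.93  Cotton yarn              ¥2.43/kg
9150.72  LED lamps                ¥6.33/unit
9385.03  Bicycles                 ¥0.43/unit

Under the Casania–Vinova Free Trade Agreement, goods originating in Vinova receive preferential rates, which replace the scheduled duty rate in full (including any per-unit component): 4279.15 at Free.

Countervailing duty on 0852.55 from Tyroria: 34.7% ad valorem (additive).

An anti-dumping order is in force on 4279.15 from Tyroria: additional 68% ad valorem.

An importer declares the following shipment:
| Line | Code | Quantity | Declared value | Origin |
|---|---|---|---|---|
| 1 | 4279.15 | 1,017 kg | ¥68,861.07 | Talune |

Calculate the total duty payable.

¥7,668.18

Line 1 (4279.15, Talune, 1,017 kg, ¥68,861.07):
Base rate for 4279.15 is ¥7.54/kg.
4279.15 has an FTA preferential rate, but origin Talune is not Vinova; base rate stands.
The additional-duty order on 4279.15 targets Tyroria, not Talune; it does not apply.
Duty = 1,017 × ¥7.54 = ¥7,668.18.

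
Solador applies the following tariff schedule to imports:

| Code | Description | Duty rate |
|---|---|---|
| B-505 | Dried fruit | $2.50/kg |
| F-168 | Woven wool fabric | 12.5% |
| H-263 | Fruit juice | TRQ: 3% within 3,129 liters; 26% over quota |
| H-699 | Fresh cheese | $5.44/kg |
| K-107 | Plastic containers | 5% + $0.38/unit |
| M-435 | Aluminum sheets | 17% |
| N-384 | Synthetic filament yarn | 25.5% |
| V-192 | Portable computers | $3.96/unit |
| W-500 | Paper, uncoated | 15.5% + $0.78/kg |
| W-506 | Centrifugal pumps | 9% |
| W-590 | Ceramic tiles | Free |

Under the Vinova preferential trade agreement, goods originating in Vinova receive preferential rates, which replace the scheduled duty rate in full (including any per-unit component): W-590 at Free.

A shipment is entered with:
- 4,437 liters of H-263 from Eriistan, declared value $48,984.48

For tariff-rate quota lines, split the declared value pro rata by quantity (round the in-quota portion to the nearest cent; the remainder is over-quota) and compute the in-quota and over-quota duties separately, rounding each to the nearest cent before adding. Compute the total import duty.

Line 1 (H-263, Eriistan, 4,437 liters, $48,984.48):
Code H-263 is under a tariff-rate quota (threshold 3,129 liters). In-quota: 3,129 liters at 3%; over-quota: 1,308 liters at 26%.
Pro-rata value split: in-quota = $48,984.48 × 3,129/4,437 = $34,544.16; over-quota = $48,984.48 − $34,544.16 = $14,440.32.
In-quota duty = $34,544.16 × 3% = $1,036.32. Over-quota duty = $14,440.32 × 26% = $3,754.48.
Line duty = $1,036.32 + $3,754.48 = $4,790.80.

$4,790.80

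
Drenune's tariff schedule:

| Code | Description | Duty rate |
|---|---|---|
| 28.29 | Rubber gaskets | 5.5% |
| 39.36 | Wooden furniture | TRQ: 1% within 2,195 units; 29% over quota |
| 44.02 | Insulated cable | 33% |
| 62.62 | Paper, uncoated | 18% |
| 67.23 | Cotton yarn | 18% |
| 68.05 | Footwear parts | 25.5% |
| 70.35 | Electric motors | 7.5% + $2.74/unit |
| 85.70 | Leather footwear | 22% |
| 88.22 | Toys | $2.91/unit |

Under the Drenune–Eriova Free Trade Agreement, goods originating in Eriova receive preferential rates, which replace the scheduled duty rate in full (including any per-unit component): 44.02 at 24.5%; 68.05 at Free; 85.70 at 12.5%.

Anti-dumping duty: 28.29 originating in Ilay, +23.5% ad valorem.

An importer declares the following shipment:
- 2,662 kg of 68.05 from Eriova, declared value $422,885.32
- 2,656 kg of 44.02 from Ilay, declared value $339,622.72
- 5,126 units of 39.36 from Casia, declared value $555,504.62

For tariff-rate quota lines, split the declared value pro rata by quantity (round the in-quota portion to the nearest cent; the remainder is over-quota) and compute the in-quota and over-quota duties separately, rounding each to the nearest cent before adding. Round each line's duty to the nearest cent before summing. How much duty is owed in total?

Line 1 (68.05, Eriova, 2,662 kg, $422,885.32):
Base rate for 68.05 is 25.5%.
Origin Eriova qualifies under the Drenune–Eriova agreement and 68.05 is covered: preferential rate Free applies instead.
Duty = $422,885.32 × 0% = $0.00.
Line 2 (44.02, Ilay, 2,656 kg, $339,622.72):
Base rate for 44.02 is 33%.
44.02 has an FTA preferential rate, but origin Ilay is not Eriova; base rate stands.
Duty = $339,622.72 × 33% = $112,075.50.
Line 3 (39.36, Casia, 5,126 units, $555,504.62):
Code 39.36 is under a tariff-rate quota (threshold 2,195 units). In-quota: 2,195 units at 1%; over-quota: 2,931 units at 29%.
Pro-rata value split: in-quota = $555,504.62 × 2,195/5,126 = $237,872.15; over-quota = $555,504.62 − $237,872.15 = $317,632.47.
In-quota duty = $237,872.15 × 1% = $2,378.72. Over-quota duty = $317,632.47 × 29% = $92,113.42.
Line duty = $2,378.72 + $92,113.42 = $94,492.14.
Total = $0.00 + $112,075.50 + $94,492.14 = $206,567.64.

$206,567.64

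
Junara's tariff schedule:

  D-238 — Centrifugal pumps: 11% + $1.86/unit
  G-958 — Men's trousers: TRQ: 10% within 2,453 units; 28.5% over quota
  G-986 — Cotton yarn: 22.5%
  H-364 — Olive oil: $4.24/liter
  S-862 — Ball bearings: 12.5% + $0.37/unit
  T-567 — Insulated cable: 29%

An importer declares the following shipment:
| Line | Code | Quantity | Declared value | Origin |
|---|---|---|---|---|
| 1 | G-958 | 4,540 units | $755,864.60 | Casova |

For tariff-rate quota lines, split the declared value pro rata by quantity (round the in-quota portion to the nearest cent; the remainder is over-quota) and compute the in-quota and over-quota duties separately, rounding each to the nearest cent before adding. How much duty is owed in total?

$139,867.42

Line 1 (G-958, Casova, 4,540 units, $755,864.60):
Code G-958 is under a tariff-rate quota (threshold 2,453 units). In-quota: 2,453 units at 10%; over-quota: 2,087 units at 28.5%.
Pro-rata value split: in-quota = $755,864.60 × 2,453/4,540 = $408,399.97; over-quota = $755,864.60 − $408,399.97 = $347,464.63.
In-quota duty = $408,399.97 × 10% = $40,840.00. Over-quota duty = $347,464.63 × 28.5% = $99,027.42.
Line duty = $40,840.00 + $99,027.42 = $139,867.42.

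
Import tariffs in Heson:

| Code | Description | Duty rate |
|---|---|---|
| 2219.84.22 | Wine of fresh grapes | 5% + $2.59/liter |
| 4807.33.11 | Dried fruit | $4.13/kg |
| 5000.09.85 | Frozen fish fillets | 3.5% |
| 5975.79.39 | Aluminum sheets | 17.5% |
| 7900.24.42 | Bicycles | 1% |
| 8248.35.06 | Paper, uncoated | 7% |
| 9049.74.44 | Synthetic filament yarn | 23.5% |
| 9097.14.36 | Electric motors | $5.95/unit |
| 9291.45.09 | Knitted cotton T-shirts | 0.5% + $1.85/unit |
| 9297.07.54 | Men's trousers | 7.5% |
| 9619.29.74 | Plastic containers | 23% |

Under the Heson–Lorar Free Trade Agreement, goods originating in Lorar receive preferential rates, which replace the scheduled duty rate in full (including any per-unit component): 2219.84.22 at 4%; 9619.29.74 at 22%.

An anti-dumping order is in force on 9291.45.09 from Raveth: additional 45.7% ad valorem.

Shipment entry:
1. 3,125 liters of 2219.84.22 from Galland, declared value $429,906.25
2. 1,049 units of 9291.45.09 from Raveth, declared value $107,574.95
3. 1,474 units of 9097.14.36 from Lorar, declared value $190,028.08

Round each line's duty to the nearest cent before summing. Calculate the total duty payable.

$89,999.64

Line 1 (2219.84.22, Galland, 3,125 liters, $429,906.25):
Base rate for 2219.84.22 is 5% + $2.59/liter.
2219.84.22 has an FTA preferential rate, but origin Galland is not Lorar; base rate stands.
Duty = $429,906.25 × 5% + 3,125 × $2.59 = $29,589.06.
Line 2 (9291.45.09, Raveth, 1,049 units, $107,574.95):
Base rate for 9291.45.09 is 0.5% + $1.85/unit.
Additional duty on 9291.45.09 from Raveth: +45.7%. Applied ad valorem rate: 0.5% + 45.7% = 46.2%.
Duty = $107,574.95 × 46.2% + 1,049 × $1.85 = $51,640.28.
Line 3 (9097.14.36, Lorar, 1,474 units, $190,028.08):
Base rate for 9097.14.36 is $5.95/unit.
Origin Lorar is the FTA partner but 9097.14.36 is not on the preference list; base rate stands.
Duty = 1,474 × $5.95 = $8,770.30.
Total = $29,589.06 + $51,640.28 + $8,770.30 = $89,999.64.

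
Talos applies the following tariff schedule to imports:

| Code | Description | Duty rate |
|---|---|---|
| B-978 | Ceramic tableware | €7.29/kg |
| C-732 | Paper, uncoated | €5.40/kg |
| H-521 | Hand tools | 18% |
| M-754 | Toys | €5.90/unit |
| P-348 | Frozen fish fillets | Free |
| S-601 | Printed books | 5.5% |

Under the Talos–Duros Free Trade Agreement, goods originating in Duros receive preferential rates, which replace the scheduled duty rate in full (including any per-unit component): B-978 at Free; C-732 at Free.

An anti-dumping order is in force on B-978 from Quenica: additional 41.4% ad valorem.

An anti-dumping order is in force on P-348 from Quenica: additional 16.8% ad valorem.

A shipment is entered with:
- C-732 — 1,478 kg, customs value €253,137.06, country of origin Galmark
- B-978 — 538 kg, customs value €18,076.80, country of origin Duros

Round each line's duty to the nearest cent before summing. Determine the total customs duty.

€7,981.20

Line 1 (C-732, Galmark, 1,478 kg, €253,137.06):
Base rate for C-732 is €5.40/kg.
C-732 has an FTA preferential rate, but origin Galmark is not Duros; base rate stands.
Duty = 1,478 × €5.40 = €7,981.20.
Line 2 (B-978, Duros, 538 kg, €18,076.80):
Base rate for B-978 is €7.29/kg.
Origin Duros qualifies under the Talos–Duros agreement and B-978 is covered: preferential rate Free applies instead.
The additional-duty order on B-978 targets Quenica, not Duros; it does not apply.
Duty = €18,076.80 × 0% = €0.00.
Total = €7,981.20 + €0.00 = €7,981.20.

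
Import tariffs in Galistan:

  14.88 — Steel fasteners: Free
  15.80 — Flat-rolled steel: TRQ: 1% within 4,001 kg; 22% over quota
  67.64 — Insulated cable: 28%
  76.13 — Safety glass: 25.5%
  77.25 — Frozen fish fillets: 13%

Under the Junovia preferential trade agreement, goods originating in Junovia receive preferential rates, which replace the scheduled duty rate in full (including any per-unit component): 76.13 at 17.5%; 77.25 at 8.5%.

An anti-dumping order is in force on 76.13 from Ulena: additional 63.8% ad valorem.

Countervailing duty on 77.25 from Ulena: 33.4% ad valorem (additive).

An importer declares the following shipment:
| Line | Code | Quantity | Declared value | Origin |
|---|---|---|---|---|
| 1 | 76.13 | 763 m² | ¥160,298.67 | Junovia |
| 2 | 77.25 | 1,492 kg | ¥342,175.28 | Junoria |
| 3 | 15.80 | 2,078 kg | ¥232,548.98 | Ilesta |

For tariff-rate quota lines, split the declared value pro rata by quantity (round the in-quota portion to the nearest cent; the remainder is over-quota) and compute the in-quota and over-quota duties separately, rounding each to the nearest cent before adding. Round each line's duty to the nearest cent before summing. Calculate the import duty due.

Line 1 (76.13, Junovia, 763 m², ¥160,298.67):
Base rate for 76.13 is 25.5%.
Origin Junovia qualifies under the Galistan–Junovia agreement and 76.13 is covered: preferential rate 17.5% applies instead.
The additional-duty order on 76.13 targets Ulena, not Junovia; it does not apply.
Duty = ¥160,298.67 × 17.5% = ¥28,052.27.
Line 2 (77.25, Junoria, 1,492 kg, ¥342,175.28):
Base rate for 77.25 is 13%.
77.25 has an FTA preferential rate, but origin Junoria is not Junovia; base rate stands.
The additional-duty order on 77.25 targets Ulena, not Junoria; it does not apply.
Duty = ¥342,175.28 × 13% = ¥44,482.79.
Line 3 (15.80, Ilesta, 2,078 kg, ¥232,548.98):
Code 15.80 is under a tariff-rate quota (threshold 4,001 kg). Quantity 2,078 kg is within the quota, so the in-quota rate 1% applies to the full value.
Duty = ¥232,548.98 × 1% = ¥2,325.49.
Total = ¥28,052.27 + ¥44,482.79 + ¥2,325.49 = ¥74,860.55.

¥74,860.55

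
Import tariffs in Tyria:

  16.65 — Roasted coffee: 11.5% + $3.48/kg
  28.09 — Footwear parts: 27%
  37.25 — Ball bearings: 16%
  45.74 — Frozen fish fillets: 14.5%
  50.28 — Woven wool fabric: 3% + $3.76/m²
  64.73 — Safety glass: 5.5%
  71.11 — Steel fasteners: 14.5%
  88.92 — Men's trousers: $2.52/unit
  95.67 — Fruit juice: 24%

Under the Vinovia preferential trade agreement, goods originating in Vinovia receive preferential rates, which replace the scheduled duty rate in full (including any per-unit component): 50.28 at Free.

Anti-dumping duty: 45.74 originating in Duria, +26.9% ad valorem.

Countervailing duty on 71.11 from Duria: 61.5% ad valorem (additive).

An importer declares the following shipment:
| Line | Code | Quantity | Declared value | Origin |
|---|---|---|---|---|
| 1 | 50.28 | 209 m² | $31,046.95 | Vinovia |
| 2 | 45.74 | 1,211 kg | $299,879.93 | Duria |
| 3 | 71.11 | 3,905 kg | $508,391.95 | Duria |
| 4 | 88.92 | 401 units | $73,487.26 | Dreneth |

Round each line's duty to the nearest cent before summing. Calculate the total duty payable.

Line 1 (50.28, Vinovia, 209 m², $31,046.95):
Base rate for 50.28 is 3% + $3.76/m².
Origin Vinovia qualifies under the Tyria–Vinovia agreement and 50.28 is covered: preferential rate Free applies instead.
Duty = $31,046.95 × 0% = $0.00.
Line 2 (45.74, Duria, 1,211 kg, $299,879.93):
Base rate for 45.74 is 14.5%.
Additional duty on 45.74 from Duria: +26.9%. Applied ad valorem rate: 14.5% + 26.9% = 41.4%.
Duty = $299,879.93 × 41.4% = $124,150.29.
Line 3 (71.11, Duria, 3,905 kg, $508,391.95):
Base rate for 71.11 is 14.5%.
Additional duty on 71.11 from Duria: +61.5%. Applied ad valorem rate: 14.5% + 61.5% = 76%.
Duty = $508,391.95 × 76% = $386,377.88.
Line 4 (88.92, Dreneth, 401 units, $73,487.26):
Base rate for 88.92 is $2.52/unit.
Duty = 401 × $2.52 = $1,010.52.
Total = $0.00 + $124,150.29 + $386,377.88 + $1,010.52 = $511,538.69.

$511,538.69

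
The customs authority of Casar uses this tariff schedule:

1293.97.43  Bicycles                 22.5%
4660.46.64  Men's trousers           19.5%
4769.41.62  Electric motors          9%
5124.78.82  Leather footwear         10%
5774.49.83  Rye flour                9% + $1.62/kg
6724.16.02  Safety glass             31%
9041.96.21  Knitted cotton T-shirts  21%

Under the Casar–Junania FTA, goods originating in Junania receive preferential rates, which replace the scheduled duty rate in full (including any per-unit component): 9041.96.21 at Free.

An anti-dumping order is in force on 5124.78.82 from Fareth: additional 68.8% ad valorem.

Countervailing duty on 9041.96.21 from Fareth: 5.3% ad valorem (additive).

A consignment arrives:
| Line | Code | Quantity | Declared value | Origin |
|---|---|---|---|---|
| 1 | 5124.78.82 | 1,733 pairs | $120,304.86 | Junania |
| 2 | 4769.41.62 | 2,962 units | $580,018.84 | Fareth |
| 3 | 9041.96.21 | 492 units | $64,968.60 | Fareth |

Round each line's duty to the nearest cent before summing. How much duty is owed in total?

$81,318.93

Line 1 (5124.78.82, Junania, 1,733 pairs, $120,304.86):
Base rate for 5124.78.82 is 10%.
Origin Junania is the FTA partner but 5124.78.82 is not on the preference list; base rate stands.
The additional-duty order on 5124.78.82 targets Fareth, not Junania; it does not apply.
Duty = $120,304.86 × 10% = $12,030.49.
Line 2 (4769.41.62, Fareth, 2,962 units, $580,018.84):
Base rate for 4769.41.62 is 9%.
Duty = $580,018.84 × 9% = $52,201.70.
Line 3 (9041.96.21, Fareth, 492 units, $64,968.60):
Base rate for 9041.96.21 is 21%.
9041.96.21 has an FTA preferential rate, but origin Fareth is not Junania; base rate stands.
Additional duty on 9041.96.21 from Fareth: +5.3%. Applied ad valorem rate: 21% + 5.3% = 26.3%.
Duty = $64,968.60 × 26.3% = $17,086.74.
Total = $12,030.49 + $52,201.70 + $17,086.74 = $81,318.93.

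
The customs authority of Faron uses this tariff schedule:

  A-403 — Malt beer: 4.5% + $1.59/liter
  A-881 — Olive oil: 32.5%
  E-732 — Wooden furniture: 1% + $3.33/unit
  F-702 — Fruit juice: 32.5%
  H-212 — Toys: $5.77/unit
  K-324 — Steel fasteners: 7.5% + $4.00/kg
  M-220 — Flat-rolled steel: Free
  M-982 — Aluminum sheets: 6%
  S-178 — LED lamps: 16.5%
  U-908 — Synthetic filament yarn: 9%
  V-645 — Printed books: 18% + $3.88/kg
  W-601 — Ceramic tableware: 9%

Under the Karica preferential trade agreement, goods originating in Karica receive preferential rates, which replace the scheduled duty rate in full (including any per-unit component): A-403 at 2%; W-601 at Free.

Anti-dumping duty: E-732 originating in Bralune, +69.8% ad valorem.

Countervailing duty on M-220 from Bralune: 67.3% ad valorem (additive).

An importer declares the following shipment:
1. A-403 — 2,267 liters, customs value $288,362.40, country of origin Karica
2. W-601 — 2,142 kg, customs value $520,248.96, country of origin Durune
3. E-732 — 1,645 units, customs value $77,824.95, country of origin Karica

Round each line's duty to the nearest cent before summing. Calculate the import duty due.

$58,845.76

Line 1 (A-403, Karica, 2,267 liters, $288,362.40):
Base rate for A-403 is 4.5% + $1.59/liter.
Origin Karica qualifies under the Faron–Karica agreement and A-403 is covered: preferential rate 2% applies instead.
Duty = $288,362.40 × 2% = $5,767.25.
Line 2 (W-601, Durune, 2,142 kg, $520,248.96):
Base rate for W-601 is 9%.
W-601 has an FTA preferential rate, but origin Durune is not Karica; base rate stands.
Duty = $520,248.96 × 9% = $46,822.41.
Line 3 (E-732, Karica, 1,645 units, $77,824.95):
Base rate for E-732 is 1% + $3.33/unit.
Origin Karica is the FTA partner but E-732 is not on the preference list; base rate stands.
The additional-duty order on E-732 targets Bralune, not Karica; it does not apply.
Duty = $77,824.95 × 1% + 1,645 × $3.33 = $6,256.10.
Total = $5,767.25 + $46,822.41 + $6,256.10 = $58,845.76.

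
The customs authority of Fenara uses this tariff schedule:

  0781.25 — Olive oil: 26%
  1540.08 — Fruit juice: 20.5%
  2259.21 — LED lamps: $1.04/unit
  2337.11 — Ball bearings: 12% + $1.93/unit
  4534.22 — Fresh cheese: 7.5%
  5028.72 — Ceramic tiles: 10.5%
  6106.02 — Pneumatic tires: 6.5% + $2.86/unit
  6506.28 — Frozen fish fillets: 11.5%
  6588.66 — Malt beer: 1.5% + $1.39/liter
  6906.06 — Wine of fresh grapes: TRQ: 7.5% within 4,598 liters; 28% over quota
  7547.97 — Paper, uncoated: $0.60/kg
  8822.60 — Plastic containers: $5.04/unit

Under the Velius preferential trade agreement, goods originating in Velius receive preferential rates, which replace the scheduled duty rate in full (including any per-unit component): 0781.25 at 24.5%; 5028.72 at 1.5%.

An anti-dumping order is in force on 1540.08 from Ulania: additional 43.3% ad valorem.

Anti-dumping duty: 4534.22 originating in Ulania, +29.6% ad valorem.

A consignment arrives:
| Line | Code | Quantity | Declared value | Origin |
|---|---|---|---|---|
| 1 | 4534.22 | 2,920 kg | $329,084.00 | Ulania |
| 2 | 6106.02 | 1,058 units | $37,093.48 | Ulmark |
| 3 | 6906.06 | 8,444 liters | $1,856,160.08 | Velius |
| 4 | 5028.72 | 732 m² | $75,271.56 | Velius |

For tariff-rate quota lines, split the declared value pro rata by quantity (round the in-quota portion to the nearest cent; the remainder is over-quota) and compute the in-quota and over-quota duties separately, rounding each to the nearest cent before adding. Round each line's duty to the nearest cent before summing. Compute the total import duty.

$441,180.88

Line 1 (4534.22, Ulania, 2,920 kg, $329,084.00):
Base rate for 4534.22 is 7.5%.
Additional duty on 4534.22 from Ulania: +29.6%. Applied ad valorem rate: 7.5% + 29.6% = 37.1%.
Duty = $329,084.00 × 37.1% = $122,090.16.
Line 2 (6106.02, Ulmark, 1,058 units, $37,093.48):
Base rate for 6106.02 is 6.5% + $2.86/unit.
Duty = $37,093.48 × 6.5% + 1,058 × $2.86 = $5,436.96.
Line 3 (6906.06, Velius, 8,444 liters, $1,856,160.08):
Code 6906.06 is under a tariff-rate quota (threshold 4,598 liters). In-quota: 4,598 liters at 7.5%; over-quota: 3,846 liters at 28%.
Pro-rata value split: in-quota = $1,856,160.08 × 4,598/8,444 = $1,010,732.36; over-quota = $1,856,160.08 − $1,010,732.36 = $845,427.72.
In-quota duty = $1,010,732.36 × 7.5% = $75,804.93. Over-quota duty = $845,427.72 × 28% = $236,719.76.
Line duty = $75,804.93 + $236,719.76 = $312,524.69.
Line 4 (5028.72, Velius, 732 m², $75,271.56):
Base rate for 5028.72 is 10.5%.
Origin Velius qualifies under the Fenara–Velius agreement and 5028.72 is covered: preferential rate 1.5% applies instead.
Duty = $75,271.56 × 1.5% = $1,129.07.
Total = $122,090.16 + $5,436.96 + $312,524.69 + $1,129.07 = $441,180.88.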